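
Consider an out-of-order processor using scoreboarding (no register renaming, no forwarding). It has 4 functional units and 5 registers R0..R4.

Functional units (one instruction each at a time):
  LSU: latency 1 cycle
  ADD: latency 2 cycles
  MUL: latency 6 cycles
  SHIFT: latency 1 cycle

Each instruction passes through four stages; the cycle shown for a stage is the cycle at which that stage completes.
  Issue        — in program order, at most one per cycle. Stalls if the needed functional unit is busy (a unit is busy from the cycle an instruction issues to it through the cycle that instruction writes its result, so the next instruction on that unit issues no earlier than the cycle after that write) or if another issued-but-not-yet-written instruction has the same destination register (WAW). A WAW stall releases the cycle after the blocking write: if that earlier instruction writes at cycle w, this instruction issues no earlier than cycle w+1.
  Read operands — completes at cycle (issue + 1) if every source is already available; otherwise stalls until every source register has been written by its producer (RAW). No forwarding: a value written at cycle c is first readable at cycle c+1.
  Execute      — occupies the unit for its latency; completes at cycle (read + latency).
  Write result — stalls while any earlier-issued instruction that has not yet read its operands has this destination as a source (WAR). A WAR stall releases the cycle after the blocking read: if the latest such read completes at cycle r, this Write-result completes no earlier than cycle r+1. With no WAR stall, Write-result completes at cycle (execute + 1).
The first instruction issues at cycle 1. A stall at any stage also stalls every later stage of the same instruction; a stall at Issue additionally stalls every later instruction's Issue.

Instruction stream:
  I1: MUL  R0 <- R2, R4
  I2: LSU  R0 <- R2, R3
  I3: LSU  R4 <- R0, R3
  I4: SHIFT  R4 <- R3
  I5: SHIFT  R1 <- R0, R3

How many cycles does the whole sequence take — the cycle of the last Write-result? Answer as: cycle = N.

[I1] 1/2/8/9
[I2] 10/11/12/13  (WAW R0: wait I1 write@9)
[I3] 14/15/16/17  (struct: LSU busy until I2 writes@13)
[I4] 18/19/20/21  (WAW R4: wait I3 write@17)
[I5] 22/23/24/25  (struct: SHIFT busy until I4 writes@21)

cycle = 25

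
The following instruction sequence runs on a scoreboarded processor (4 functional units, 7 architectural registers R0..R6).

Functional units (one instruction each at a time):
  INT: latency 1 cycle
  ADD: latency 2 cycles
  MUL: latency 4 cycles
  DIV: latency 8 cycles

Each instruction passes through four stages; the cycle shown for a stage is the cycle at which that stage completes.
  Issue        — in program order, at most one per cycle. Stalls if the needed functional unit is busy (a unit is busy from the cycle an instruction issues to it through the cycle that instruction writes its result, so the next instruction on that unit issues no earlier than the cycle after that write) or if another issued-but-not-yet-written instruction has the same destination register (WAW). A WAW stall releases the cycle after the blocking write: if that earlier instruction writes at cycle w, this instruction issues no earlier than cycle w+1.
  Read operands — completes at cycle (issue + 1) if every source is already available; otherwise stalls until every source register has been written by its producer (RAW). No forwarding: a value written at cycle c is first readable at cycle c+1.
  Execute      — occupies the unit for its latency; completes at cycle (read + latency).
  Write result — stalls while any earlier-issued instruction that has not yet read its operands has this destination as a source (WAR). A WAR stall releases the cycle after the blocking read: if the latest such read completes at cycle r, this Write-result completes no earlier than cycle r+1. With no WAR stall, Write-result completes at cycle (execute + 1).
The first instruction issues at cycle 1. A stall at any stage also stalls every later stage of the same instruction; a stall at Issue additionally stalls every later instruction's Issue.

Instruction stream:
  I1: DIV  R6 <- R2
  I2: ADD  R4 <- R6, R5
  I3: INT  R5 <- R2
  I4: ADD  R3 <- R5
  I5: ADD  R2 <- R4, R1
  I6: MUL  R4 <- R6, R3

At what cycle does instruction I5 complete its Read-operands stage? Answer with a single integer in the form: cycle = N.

[I1] 1/2/10/11
[I2] 2/12/14/15  (RAW R6: wait I1 write@11)
[I3] 3/4/5/13  (WAR R5: wait I2 read@12)
[I4] 16/17/19/20  (struct: ADD busy until I2 writes@15)
[I5] 21/22/24/25  (struct: ADD busy until I4 writes@20)
[I6] 22/23/27/28

cycle = 22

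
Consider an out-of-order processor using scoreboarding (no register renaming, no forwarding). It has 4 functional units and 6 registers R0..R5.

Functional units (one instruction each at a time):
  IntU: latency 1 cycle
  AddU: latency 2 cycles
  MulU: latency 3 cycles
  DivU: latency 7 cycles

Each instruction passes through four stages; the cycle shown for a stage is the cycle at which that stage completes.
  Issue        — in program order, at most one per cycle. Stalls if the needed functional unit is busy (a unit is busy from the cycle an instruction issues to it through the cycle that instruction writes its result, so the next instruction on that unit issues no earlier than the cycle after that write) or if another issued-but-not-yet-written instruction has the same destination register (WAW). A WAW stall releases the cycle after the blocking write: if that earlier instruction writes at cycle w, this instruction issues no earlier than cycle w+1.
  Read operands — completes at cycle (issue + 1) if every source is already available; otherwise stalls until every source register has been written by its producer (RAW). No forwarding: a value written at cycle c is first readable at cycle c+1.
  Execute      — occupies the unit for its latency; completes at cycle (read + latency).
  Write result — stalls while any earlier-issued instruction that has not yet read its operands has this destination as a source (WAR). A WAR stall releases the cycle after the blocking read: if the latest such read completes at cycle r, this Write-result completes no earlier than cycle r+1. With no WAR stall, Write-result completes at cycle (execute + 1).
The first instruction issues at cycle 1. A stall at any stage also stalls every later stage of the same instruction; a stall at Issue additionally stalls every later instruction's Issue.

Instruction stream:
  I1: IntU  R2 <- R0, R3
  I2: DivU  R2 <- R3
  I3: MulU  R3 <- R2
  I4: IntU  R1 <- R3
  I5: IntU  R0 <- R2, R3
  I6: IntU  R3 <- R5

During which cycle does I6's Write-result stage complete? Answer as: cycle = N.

I1 -> (1, 2, 3, 4)
I2 -> (5, 6, 13, 14)  // WAW R2: wait I1 write@4
I3 -> (6, 15, 18, 19)  // RAW R2: wait I2 write@14
I4 -> (7, 20, 21, 22)  // RAW R3: wait I3 write@19
I5 -> (23, 24, 25, 26)  // struct: IntU busy until I4 writes@22
I6 -> (27, 28, 29, 30)  // struct: IntU busy until I5 writes@26

cycle = 30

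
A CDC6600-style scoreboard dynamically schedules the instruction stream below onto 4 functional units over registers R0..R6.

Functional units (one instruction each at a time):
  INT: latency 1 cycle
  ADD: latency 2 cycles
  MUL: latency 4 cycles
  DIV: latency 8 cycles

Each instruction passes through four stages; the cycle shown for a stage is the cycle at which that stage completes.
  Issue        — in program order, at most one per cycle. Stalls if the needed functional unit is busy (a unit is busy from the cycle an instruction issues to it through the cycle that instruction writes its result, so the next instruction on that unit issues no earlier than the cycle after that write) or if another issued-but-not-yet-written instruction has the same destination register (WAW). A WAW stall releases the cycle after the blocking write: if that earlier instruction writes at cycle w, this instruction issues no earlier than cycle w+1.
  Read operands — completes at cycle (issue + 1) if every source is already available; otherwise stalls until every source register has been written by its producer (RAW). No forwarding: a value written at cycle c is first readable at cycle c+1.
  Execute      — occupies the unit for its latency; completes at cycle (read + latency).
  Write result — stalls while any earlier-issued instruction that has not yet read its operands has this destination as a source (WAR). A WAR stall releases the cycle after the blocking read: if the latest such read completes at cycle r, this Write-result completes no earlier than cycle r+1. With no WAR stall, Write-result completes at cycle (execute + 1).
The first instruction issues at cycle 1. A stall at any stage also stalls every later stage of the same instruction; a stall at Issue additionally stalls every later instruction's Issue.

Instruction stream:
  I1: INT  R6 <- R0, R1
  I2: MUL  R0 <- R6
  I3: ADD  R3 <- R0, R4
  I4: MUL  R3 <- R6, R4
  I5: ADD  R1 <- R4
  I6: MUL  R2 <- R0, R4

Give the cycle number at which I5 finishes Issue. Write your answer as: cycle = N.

cycle = 16

t=1  I1 issues→INT
t=2  I1 reads | I2 issues→MUL
t=3  I1 exec-done | I3 issues→ADD
t=4  I1 writes R6
t=5  I2 reads
t=9  I2 exec-done
t=10  I2 writes R0
t=11  I3 reads
t=13  I3 exec-done
t=14  I3 writes R3
t=15  I4 issues→MUL
t=16  I4 reads | I5 issues→ADD
t=17  I5 reads
t=19  I5 exec-done
t=20  I4 exec-done | I5 writes R1
t=21  I4 writes R3
t=22  I6 issues→MUL
t=23  I6 reads
t=27  I6 exec-done
t=28  I6 writes R2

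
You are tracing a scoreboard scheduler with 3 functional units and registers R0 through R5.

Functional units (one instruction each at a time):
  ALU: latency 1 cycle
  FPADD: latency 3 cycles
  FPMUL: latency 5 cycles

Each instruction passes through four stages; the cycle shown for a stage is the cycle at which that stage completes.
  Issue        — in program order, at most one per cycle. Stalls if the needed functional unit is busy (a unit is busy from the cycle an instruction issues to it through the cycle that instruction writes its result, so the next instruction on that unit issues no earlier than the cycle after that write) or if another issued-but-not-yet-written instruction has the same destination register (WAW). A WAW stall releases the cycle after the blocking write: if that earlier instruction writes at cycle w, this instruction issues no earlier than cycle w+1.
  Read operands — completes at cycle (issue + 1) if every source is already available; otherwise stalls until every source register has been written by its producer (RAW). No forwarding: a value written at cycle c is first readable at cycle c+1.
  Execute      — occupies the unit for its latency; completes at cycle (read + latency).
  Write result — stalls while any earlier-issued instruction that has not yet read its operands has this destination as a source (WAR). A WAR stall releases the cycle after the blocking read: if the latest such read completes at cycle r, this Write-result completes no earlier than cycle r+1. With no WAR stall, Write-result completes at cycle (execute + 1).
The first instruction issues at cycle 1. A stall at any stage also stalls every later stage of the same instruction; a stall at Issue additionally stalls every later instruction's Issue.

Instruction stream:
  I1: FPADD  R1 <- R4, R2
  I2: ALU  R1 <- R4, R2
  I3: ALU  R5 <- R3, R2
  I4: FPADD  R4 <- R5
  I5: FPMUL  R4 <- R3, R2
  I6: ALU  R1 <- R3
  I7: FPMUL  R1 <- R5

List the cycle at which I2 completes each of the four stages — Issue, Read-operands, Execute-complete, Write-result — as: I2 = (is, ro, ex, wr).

I2 = (7, 8, 9, 10)

[I1] 1/2/5/6
[I2] 7/8/9/10  (WAW R1: wait I1 write@6)
[I3] 11/12/13/14  (struct: ALU busy until I2 writes@10)
[I4] 12/15/18/19  (RAW R5: wait I3 write@14)
[I5] 20/21/26/27  (WAW R4: wait I4 write@19)
[I6] 21/22/23/24
[I7] 28/29/34/35  (struct: FPMUL busy until I5 writes@27)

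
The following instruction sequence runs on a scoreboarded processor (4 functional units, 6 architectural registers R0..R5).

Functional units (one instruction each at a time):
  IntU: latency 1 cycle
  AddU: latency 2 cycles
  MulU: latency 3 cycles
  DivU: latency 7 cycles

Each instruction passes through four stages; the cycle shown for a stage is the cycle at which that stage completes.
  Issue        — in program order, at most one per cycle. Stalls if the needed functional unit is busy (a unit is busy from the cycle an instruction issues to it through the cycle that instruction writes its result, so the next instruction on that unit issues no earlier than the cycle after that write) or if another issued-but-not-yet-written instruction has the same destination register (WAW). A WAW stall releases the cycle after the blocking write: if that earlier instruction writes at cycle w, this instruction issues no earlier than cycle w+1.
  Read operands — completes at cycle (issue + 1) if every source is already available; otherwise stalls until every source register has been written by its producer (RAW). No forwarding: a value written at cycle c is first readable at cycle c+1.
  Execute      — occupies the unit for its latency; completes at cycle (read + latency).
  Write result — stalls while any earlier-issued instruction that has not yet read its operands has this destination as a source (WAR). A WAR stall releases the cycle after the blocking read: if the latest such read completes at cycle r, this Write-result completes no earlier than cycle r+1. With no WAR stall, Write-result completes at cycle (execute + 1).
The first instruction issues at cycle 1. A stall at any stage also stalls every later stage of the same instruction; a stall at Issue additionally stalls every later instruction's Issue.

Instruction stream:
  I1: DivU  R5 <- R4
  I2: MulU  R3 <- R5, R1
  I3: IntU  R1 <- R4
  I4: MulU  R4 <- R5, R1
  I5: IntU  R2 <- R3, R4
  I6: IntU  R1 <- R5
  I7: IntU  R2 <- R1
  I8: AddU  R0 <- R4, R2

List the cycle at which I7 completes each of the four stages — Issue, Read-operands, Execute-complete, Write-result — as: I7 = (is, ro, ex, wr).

I7 = (29, 30, 31, 32)

I1: IS=1 RO=2 EX=9 WR=10
I2: IS=2 RO=11 EX=14 WR=15  [RAW R5: wait I1 write@10]
I3: IS=3 RO=4 EX=5 WR=12  [WAR R1: wait I2 read@11]
I4: IS=16 RO=17 EX=20 WR=21  [struct: MulU busy until I2 writes@15]
I5: IS=17 RO=22 EX=23 WR=24  [RAW R4: wait I4 write@21]
I6: IS=25 RO=26 EX=27 WR=28  [struct: IntU busy until I5 writes@24]
I7: IS=29 RO=30 EX=31 WR=32  [struct: IntU busy until I6 writes@28]
I8: IS=30 RO=33 EX=35 WR=36  [RAW R2: wait I7 write@32]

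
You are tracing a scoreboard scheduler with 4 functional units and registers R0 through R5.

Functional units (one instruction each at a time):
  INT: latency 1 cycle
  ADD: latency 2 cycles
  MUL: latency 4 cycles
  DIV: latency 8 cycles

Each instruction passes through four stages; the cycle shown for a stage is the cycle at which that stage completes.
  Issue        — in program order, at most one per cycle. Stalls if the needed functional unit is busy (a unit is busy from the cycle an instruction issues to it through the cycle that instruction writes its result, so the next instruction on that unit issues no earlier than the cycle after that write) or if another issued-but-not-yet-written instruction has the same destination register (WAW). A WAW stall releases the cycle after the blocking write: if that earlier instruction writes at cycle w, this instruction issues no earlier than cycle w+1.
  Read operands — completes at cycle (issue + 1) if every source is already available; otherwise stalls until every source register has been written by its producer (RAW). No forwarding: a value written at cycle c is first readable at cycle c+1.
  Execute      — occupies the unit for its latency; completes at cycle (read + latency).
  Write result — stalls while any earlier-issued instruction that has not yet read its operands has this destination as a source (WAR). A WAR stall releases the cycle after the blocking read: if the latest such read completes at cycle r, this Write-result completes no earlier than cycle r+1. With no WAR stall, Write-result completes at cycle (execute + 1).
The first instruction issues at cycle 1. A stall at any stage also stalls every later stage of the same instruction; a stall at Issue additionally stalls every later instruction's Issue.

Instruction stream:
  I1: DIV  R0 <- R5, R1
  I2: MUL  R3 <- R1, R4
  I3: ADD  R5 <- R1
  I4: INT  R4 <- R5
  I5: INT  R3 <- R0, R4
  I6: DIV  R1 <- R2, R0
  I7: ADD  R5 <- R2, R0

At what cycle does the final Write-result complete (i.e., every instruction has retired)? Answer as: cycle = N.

cycle = 22

1) issue 1, read 2, done 10, write 11
2) issue 2, read 3, done 7, write 8
3) issue 3, read 4, done 6, write 7
4) issue 4, read 8, done 9, write 10  <RAW R5: wait I3 write@7>
5) issue 11, read 12, done 13, write 14  <struct: INT busy until I4 writes@10>
6) issue 12, read 13, done 21, write 22
7) issue 13, read 14, done 16, write 17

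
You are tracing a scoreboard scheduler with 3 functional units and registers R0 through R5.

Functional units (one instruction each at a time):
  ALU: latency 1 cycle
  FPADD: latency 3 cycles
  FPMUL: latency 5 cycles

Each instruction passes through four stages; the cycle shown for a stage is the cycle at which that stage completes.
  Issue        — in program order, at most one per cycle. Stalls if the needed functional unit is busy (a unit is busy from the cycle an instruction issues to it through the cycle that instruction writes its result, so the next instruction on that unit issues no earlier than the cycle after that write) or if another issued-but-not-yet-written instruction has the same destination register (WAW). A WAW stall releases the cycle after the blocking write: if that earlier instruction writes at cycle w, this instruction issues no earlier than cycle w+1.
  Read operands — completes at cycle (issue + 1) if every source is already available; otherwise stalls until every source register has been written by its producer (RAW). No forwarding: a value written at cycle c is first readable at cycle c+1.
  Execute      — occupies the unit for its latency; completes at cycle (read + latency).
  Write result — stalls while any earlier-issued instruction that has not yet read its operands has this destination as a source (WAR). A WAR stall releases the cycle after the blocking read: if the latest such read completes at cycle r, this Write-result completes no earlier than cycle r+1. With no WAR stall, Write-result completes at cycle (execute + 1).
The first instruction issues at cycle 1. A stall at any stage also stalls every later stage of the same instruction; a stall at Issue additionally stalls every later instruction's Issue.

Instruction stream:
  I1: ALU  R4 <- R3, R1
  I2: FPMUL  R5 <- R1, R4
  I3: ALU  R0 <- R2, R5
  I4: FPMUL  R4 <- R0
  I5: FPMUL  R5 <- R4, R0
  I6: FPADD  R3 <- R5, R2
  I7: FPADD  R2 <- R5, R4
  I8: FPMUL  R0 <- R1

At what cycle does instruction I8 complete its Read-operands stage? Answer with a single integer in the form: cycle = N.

cycle = 37

cycle 1: I1→ALU
cycle 2: I1 RO · I2→FPMUL
cycle 3: I1 EX
cycle 4: I1 WR R4
cycle 5: I2 RO · I3→ALU
cycle 10: I2 EX
cycle 11: I2 WR R5
cycle 12: I3 RO · I4→FPMUL
cycle 13: I3 EX
cycle 14: I3 WR R0
cycle 15: I4 RO
cycle 20: I4 EX
cycle 21: I4 WR R4
cycle 22: I5→FPMUL
cycle 23: I5 RO · I6→FPADD
cycle 28: I5 EX
cycle 29: I5 WR R5
cycle 30: I6 RO
cycle 33: I6 EX
cycle 34: I6 WR R3
cycle 35: I7→FPADD
cycle 36: I7 RO · I8→FPMUL
cycle 37: I8 RO
cycle 39: I7 EX
cycle 40: I7 WR R2
cycle 42: I8 EX
cycle 43: I8 WR R0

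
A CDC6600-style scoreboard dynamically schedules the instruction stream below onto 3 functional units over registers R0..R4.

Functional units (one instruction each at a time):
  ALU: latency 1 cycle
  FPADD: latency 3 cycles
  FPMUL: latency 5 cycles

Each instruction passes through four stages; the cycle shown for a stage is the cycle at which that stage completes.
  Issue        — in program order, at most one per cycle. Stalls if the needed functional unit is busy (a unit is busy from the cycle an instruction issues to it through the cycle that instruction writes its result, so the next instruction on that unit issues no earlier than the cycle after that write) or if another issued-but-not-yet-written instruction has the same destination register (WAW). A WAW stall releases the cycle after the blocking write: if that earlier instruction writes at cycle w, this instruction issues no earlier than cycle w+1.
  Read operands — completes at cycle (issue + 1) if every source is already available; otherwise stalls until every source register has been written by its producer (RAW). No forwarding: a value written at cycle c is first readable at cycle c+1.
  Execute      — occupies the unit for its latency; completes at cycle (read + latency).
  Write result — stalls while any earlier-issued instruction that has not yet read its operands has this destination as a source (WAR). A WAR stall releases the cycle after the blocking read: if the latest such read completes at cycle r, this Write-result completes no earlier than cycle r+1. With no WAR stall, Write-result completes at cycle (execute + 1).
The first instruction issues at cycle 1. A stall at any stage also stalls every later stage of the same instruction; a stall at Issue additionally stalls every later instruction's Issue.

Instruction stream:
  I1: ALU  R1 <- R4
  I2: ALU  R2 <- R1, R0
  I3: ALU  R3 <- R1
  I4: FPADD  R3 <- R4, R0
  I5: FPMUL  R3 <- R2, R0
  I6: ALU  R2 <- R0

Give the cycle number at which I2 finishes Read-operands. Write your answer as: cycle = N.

cycle = 6

I1  is:1  ro:2  ex:3  wr:4
I2  is:5  ro:6  ex:7  wr:8  — struct: ALU busy until I1 writes@4
I3  is:9  ro:10  ex:11  wr:12  — struct: ALU busy until I2 writes@8
I4  is:13  ro:14  ex:17  wr:18  — WAW R3: wait I3 write@12
I5  is:19  ro:20  ex:25  wr:26  — WAW R3: wait I4 write@18
I6  is:20  ro:21  ex:22  wr:23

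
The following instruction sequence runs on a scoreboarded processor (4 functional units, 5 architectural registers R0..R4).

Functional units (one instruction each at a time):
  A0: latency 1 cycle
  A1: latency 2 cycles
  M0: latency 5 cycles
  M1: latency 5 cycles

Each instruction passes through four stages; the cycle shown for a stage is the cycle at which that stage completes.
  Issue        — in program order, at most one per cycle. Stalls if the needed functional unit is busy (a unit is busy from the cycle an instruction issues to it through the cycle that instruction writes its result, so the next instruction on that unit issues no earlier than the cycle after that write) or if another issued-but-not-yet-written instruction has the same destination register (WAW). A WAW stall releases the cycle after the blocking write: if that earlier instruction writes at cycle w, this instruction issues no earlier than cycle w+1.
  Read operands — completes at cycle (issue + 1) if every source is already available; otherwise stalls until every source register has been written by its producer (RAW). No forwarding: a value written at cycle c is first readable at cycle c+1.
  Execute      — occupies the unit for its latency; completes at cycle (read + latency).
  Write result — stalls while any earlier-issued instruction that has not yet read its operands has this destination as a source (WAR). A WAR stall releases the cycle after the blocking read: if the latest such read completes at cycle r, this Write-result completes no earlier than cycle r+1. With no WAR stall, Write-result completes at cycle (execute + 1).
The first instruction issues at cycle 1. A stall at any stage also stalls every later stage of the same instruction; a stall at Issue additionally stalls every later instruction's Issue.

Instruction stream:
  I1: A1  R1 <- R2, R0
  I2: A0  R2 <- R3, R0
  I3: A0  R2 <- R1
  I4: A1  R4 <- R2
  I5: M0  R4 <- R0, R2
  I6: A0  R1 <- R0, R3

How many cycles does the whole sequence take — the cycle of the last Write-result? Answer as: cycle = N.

c1: I1→A1
c2: I1 RO | I2→A0
c3: I2 RO
c4: I1 EX | I2 EX
c5: I1 WR R1 | I2 WR R2
c6: I3→A0
c7: I3 RO | I4→A1
c8: I3 EX
c9: I3 WR R2
c10: I4 RO
c12: I4 EX
c13: I4 WR R4
c14: I5→M0
c15: I5 RO | I6→A0
c16: I6 RO
c17: I6 EX
c18: I6 WR R1
c20: I5 EX
c21: I5 WR R4

cycle = 21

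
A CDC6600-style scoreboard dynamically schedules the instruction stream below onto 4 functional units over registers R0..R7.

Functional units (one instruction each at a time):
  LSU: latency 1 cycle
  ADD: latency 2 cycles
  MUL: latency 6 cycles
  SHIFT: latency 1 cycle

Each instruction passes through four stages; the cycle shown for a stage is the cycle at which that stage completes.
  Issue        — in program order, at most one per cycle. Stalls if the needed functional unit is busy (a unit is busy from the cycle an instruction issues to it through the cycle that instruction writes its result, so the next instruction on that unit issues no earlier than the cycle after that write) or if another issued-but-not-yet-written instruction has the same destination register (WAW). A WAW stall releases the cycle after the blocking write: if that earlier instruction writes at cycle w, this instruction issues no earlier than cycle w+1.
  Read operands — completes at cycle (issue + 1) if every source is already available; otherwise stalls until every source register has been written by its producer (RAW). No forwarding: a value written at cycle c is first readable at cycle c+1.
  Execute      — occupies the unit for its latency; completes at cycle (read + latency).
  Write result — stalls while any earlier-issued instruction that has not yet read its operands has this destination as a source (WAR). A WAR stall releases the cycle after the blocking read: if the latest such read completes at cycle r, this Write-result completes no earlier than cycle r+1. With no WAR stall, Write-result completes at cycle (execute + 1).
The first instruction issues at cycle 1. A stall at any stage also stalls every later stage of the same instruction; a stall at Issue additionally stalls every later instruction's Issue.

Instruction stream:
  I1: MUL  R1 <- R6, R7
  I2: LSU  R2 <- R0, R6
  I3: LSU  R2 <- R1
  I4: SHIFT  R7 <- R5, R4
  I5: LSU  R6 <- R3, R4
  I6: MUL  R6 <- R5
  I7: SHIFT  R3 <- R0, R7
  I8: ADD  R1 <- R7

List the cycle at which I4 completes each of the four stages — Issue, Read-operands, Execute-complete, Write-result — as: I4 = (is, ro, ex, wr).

I4 = (7, 8, 9, 10)

cycle 1: I1 issues→MUL
cycle 2: I1 reads | I2 issues→LSU
cycle 3: I2 reads
cycle 4: I2 exec-done
cycle 5: I2 writes R2
cycle 6: I3 issues→LSU
cycle 7: I4 issues→SHIFT
cycle 8: I1 exec-done | I4 reads
cycle 9: I1 writes R1 | I4 exec-done
cycle 10: I3 reads | I4 writes R7
cycle 11: I3 exec-done
cycle 12: I3 writes R2
cycle 13: I5 issues→LSU
cycle 14: I5 reads
cycle 15: I5 exec-done
cycle 16: I5 writes R6
cycle 17: I6 issues→MUL
cycle 18: I6 reads | I7 issues→SHIFT
cycle 19: I7 reads | I8 issues→ADD
cycle 20: I7 exec-done | I8 reads
cycle 21: I7 writes R3
cycle 22: I8 exec-done
cycle 23: I8 writes R1
cycle 24: I6 exec-done
cycle 25: I6 writes R6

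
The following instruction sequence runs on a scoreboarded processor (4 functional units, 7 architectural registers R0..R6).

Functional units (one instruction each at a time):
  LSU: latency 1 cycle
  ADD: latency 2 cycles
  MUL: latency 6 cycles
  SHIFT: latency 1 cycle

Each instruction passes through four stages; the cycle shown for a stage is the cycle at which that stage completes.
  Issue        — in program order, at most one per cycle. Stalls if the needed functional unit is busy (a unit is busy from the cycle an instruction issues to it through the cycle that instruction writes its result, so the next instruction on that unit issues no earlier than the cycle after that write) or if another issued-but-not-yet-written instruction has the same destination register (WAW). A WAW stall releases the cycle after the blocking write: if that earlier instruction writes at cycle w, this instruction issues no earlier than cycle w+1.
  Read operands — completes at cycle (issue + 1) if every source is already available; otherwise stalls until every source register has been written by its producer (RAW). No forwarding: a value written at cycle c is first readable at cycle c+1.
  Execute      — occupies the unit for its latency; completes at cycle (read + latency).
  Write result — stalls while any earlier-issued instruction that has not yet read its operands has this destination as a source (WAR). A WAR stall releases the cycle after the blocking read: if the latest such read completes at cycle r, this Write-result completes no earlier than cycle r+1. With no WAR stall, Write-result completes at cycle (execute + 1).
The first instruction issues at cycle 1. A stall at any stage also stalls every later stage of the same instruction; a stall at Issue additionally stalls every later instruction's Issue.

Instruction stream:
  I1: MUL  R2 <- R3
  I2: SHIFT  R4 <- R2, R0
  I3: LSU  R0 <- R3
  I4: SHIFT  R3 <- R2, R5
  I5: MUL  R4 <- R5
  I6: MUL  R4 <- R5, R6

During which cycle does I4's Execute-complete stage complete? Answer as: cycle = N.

cycle = 15

[I1] 1/2/8/9
[I2] 2/10/11/12  (RAW R2: wait I1 write@9)
[I3] 3/4/5/11  (WAR R0: wait I2 read@10)
[I4] 13/14/15/16  (struct: SHIFT busy until I2 writes@12)
[I5] 14/15/21/22
[I6] 23/24/30/31  (struct: MUL busy until I5 writes@22)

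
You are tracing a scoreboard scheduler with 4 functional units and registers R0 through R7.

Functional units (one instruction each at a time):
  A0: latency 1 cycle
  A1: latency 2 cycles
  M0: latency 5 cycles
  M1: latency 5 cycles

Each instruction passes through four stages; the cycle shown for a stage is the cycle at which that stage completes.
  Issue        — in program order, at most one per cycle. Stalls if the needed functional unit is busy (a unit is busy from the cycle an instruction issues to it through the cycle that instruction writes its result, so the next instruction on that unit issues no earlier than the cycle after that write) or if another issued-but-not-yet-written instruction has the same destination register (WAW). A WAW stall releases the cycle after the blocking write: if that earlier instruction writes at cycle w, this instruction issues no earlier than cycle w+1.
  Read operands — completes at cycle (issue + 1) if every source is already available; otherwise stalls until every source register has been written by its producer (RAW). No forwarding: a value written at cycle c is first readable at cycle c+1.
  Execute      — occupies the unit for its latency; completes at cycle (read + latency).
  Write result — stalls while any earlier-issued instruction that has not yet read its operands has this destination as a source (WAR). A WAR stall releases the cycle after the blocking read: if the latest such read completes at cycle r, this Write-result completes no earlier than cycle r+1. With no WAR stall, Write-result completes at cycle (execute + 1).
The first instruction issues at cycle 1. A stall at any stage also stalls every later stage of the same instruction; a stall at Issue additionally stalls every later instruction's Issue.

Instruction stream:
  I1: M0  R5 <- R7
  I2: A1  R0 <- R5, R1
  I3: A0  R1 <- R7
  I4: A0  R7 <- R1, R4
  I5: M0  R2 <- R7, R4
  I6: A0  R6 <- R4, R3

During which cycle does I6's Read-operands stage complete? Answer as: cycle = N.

t=1  I1 dispatched to M0
t=2  I1 operands ready | I2 dispatched to A1
t=3  I3 dispatched to A0
t=4  I3 operands ready
t=5  I3 complete
t=7  I1 complete
t=8  R5←I1
t=9  I2 operands ready
t=10  R1←I3
t=11  I2 complete | I4 dispatched to A0
t=12  R0←I2 | I4 operands ready | I5 dispatched to M0
t=13  I4 complete
t=14  R7←I4
t=15  I5 operands ready | I6 dispatched to A0
t=16  I6 operands ready
t=17  I6 complete
t=18  R6←I6
t=20  I5 complete
t=21  R2←I5

cycle = 16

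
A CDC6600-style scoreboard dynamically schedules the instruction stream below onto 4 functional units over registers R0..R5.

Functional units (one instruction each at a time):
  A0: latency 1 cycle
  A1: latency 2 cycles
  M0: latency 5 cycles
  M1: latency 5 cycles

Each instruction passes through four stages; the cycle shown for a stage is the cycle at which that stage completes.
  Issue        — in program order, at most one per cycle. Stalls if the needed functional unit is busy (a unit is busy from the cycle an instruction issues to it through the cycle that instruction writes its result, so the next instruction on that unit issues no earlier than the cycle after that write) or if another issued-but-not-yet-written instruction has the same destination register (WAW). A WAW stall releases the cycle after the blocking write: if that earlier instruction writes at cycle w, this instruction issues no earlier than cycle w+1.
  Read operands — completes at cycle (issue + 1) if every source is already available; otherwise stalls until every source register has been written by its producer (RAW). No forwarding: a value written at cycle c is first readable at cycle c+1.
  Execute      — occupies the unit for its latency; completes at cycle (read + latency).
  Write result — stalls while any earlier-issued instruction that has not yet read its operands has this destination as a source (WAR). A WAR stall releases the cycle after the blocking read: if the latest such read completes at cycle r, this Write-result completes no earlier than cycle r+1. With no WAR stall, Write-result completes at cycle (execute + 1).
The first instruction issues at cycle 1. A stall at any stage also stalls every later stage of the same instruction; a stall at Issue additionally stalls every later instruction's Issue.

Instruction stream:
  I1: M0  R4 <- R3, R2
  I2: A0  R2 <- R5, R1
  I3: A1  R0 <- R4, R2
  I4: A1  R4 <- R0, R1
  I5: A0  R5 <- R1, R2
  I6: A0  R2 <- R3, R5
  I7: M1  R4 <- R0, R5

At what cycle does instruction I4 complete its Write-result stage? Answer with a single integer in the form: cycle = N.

cycle = 17

t=1  I1 dispatched to M0
t=2  I1 operands ready | I2 dispatched to A0
t=3  I2 operands ready | I3 dispatched to A1
t=4  I2 complete
t=5  R2←I2
t=7  I1 complete
t=8  R4←I1
t=9  I3 operands ready
t=11  I3 complete
t=12  R0←I3
t=13  I4 dispatched to A1
t=14  I4 operands ready | I5 dispatched to A0
t=15  I5 operands ready
t=16  I4 complete | I5 complete
t=17  R4←I4 | R5←I5
t=18  I6 dispatched to A0
t=19  I6 operands ready | I7 dispatched to M1
t=20  I6 complete | I7 operands ready
t=21  R2←I6
t=25  I7 complete
t=26  R4←I7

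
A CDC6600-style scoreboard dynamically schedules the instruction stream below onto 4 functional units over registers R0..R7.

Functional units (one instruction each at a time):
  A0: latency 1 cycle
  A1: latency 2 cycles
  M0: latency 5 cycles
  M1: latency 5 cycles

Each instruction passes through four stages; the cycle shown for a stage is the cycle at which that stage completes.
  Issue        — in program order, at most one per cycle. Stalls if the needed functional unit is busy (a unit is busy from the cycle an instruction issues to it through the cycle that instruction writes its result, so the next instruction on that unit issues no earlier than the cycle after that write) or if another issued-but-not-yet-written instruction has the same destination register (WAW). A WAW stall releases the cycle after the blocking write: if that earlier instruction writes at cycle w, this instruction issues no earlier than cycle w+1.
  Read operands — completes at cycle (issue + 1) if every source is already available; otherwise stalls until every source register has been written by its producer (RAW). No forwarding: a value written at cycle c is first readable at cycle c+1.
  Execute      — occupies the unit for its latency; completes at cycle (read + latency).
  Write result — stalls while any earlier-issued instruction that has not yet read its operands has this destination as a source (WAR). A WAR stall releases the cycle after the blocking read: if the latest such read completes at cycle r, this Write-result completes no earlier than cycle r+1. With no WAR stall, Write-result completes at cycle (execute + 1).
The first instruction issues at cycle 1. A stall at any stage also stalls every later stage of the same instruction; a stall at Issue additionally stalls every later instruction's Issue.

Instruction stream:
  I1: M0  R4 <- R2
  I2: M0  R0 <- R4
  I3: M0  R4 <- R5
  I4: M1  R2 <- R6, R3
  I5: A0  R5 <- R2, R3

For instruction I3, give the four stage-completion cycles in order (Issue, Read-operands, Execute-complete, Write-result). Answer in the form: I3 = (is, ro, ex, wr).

[I1] 1/2/7/8
[I2] 9/10/15/16  (struct: M0 busy until I1 writes@8)
[I3] 17/18/23/24  (struct: M0 busy until I2 writes@16)
[I4] 18/19/24/25
[I5] 19/26/27/28  (RAW R2: wait I4 write@25)

I3 = (17, 18, 23, 24)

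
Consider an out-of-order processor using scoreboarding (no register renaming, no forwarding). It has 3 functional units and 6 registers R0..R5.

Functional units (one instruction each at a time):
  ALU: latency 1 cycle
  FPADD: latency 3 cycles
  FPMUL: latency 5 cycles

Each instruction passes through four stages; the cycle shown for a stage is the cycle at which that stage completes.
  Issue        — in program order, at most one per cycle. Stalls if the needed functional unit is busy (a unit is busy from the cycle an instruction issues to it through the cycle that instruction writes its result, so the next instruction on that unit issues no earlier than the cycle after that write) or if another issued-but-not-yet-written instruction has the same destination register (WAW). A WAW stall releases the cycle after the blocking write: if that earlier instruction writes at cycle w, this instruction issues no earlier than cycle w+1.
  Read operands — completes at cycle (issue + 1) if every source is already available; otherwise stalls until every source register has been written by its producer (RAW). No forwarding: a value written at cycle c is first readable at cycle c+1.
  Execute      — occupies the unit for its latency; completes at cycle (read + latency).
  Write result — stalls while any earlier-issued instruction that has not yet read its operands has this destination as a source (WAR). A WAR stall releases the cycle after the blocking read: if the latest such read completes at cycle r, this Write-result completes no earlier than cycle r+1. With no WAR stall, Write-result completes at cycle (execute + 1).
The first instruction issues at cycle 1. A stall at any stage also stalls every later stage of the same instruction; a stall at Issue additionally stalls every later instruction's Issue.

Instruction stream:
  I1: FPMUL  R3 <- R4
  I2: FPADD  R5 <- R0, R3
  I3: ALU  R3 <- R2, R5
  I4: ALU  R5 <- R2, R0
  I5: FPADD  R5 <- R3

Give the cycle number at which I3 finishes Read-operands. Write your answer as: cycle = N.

t=1  issue I1 (FPMUL)
t=2  I1 read-ops · issue I2 (FPADD)
t=7  I1 finished on FPMUL
t=8  I1→R3
t=9  I2 read-ops · issue I3 (ALU)
t=12  I2 finished on FPADD
t=13  I2→R5
t=14  I3 read-ops
t=15  I3 finished on ALU
t=16  I3→R3
t=17  issue I4 (ALU)
t=18  I4 read-ops
t=19  I4 finished on ALU
t=20  I4→R5
t=21  issue I5 (FPADD)
t=22  I5 read-ops
t=25  I5 finished on FPADD
t=26  I5→R5

cycle = 14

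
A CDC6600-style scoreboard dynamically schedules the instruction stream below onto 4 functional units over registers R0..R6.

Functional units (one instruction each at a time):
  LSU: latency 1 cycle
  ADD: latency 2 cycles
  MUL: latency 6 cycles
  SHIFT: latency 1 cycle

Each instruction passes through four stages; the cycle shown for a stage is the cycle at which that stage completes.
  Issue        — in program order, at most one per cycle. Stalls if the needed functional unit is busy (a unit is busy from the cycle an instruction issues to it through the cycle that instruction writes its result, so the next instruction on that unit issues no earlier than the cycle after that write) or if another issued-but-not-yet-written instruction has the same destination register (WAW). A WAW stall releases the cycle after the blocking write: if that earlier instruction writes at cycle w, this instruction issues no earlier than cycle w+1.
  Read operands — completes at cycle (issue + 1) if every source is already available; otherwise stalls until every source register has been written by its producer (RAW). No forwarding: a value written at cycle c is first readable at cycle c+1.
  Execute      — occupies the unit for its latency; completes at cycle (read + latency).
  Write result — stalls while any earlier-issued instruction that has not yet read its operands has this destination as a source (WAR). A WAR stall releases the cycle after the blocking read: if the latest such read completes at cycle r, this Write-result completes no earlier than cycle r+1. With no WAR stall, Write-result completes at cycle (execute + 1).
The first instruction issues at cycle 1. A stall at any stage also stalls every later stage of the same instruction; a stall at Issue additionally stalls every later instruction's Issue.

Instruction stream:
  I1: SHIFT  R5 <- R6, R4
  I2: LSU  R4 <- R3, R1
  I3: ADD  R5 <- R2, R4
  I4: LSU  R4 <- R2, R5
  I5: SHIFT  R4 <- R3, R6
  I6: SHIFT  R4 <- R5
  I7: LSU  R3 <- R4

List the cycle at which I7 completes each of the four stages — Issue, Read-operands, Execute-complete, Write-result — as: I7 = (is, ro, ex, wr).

I7 = (18, 21, 22, 23)

c1: issue I1 (SHIFT)
c2: I1 read-ops, issue I2 (LSU)
c3: I1 finished on SHIFT, I2 read-ops
c4: I1→R5, I2 finished on LSU
c5: I2→R4, issue I3 (ADD)
c6: I3 read-ops, issue I4 (LSU)
c8: I3 finished on ADD
c9: I3→R5
c10: I4 read-ops
c11: I4 finished on LSU
c12: I4→R4
c13: issue I5 (SHIFT)
c14: I5 read-ops
c15: I5 finished on SHIFT
c16: I5→R4
c17: issue I6 (SHIFT)
c18: I6 read-ops, issue I7 (LSU)
c19: I6 finished on SHIFT
c20: I6→R4
c21: I7 read-ops
c22: I7 finished on LSU
c23: I7→R3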